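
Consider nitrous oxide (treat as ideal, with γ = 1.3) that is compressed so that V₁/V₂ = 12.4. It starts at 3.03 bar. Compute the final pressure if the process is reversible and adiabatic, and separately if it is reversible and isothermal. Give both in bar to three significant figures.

Isothermal: P₂ = P₁(V₁/V₂) = 3.03×12.4 = 37.57 bar.
Adiabatic: P₂ = P₁(V₁/V₂)^γ = 3.03×12.4^(1.3) = 79.96 bar.

adiabatic: 80.0 bar; isothermal: 37.6 bar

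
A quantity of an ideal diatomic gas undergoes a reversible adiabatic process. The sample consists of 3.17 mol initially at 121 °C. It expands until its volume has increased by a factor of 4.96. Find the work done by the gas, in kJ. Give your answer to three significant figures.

W ≈ 12.3 kJ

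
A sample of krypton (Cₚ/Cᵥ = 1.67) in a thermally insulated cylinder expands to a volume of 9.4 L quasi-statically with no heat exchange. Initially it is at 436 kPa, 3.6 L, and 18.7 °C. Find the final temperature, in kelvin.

For a reversible adiabat TV^(γ−1) is constant, so T₂ = T₁ (V₁/V₂)^(γ−1).
T₁ = 18.7 °C = 291.8 K.
T₂ = 291.8 × (3.6/9.4)^(0.67) = 153.4 K.

T₂ ≈ 153 K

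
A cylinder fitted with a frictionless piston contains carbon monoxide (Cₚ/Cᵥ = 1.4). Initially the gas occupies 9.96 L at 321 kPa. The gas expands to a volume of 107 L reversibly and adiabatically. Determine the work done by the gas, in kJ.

W ≈ 4.90 kJ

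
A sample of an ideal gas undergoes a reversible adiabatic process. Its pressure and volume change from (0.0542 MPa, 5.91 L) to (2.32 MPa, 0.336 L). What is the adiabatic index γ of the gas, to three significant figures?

γ ≈ 1.31

PV^γ = const ⇒ γ = ln(P₂/P₁) / ln(V₁/V₂).
γ = ln(2.32/0.0542) / ln(5.91/0.336) = 1.31.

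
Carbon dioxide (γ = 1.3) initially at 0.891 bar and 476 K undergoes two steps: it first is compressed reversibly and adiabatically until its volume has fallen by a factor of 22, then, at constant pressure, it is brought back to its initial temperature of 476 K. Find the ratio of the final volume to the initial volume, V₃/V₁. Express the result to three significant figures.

V₃/V₁ ≈ 0.0180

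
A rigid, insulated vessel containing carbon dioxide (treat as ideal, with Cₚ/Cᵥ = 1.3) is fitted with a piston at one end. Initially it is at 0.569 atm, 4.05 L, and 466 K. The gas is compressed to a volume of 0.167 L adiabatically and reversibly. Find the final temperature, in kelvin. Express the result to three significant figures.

T₂ ≈ 1210 K

For a reversible adiabat TV^(γ−1) is constant, so T₂ = T₁ (V₁/V₂)^(γ−1).
T₂ = 466 × (4.05/0.167)^(0.3) = 1213 K.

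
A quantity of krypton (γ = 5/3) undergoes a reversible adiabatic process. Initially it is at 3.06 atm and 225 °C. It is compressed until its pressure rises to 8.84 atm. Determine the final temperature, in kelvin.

Adiabatic: T₂/T₁ = (P₂/P₁)^((γ−1)/γ).
T₁ = 225 °C = 498.1 K.
T₂ = 498.1 × (8.84/3.06)^(2/5) = 761.5 K.

T₂ ≈ 761 K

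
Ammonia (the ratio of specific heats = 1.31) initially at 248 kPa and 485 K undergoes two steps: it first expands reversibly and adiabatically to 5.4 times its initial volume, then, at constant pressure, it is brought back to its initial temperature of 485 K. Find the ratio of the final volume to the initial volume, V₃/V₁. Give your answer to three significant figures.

Adiabatic step: V₂/V₁ = 5.4; T₂ = T₁·(1/5.4)^(0.31) = 287.5 K.
Isobaric step: V₃/V₂ = T₃/T₂ = 485/287.5.
V₃/V₁ = (V₂/V₁)(V₃/V₂) = 5.4 × (485/287.5) = 9.108.

V₃/V₁ ≈ 9.11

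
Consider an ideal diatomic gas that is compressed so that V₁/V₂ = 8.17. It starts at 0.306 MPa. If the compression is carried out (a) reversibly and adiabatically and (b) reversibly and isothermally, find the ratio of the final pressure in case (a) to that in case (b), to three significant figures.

P_adiabatic / P_isothermal ≈ 2.32

For a diatomic ideal gas γ = 7/5.
Isothermal: P_b = P₁(V₁/V₂) = 0.306×8.17.
Adiabatic: P_a = P₁(V₁/V₂)^γ = 0.306×8.17^(7/5).
P_a/P_b = (V₁/V₂)^(γ−1) = 8.17^(2/5) = 2.317.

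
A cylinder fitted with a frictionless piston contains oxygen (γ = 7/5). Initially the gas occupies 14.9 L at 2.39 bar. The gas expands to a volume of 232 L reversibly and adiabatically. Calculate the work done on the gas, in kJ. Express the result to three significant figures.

P₂ = P₁(V₁/V₂)^γ = 2.39×(14.9/232)^(7/5) = 0.05119 bar.
For a reversible adiabat, W_by_gas = (P₁V₁ − P₂V₂)/(γ−1).
W_by = (239000×0.0149 − 5119×0.232) / (2/5) = 5934 J.
W_on_gas = −W_by = -5934 J.

W ≈ -5.93 kJ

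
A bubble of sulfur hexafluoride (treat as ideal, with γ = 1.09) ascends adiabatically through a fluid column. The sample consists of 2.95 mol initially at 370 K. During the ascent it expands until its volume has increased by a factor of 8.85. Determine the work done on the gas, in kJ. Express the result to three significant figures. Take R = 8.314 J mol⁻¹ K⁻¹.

Adiabatic: T₁V₁^(γ−1) = T₂V₂^(γ−1) ⇒ T₂ = T₁ (V₁/V₂)^(γ−1).
T₂ = 370 × (1/8.85)^(0.09) = 304.1 K.
Q = 0, so ΔU = W_on_gas = nCᵥΔT with Cᵥ = R/(γ−1) = 92.38 J/(mol·K).
ΔU = 2.95 × 92.38 × (304.1 − 370) = -17970 J.

W ≈ -18.0 kJ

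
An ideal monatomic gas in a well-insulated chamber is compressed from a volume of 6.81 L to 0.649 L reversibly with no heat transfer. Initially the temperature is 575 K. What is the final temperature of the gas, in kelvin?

T₂ ≈ 2760 K

Adiabatic: T₁V₁^(γ−1) = T₂V₂^(γ−1) ⇒ T₂ = T₁ (V₁/V₂)^(γ−1).
For a monatomic ideal gas γ = 5/3, so γ−1 = 2/3.
T₂ = 575 × (6.81/0.649)^(2/3) = 2756 K.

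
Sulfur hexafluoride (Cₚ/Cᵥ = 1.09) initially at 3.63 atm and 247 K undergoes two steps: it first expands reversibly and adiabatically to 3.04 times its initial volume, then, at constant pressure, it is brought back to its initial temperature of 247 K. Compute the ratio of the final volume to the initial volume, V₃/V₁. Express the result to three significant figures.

V₃/V₁ ≈ 3.36

Adiabatic step: V₂/V₁ = 3.04; T₂ = T₁·(1/3.04)^(0.09) = 223.5 K.
Isobaric step: V₃/V₂ = T₃/T₂ = 247/223.5.
V₃/V₁ = (V₂/V₁)(V₃/V₂) = 3.04 × (247/223.5) = 3.36.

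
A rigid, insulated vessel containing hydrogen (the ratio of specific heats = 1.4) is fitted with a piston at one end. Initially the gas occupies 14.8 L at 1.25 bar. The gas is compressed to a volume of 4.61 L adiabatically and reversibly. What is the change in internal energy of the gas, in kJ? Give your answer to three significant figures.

ΔU ≈ 2.75 kJ

P₂ = P₁(V₁/V₂)^γ = 1.25×(14.8/4.61)^(1.4) = 6.399 bar.
For a reversible adiabat, W_by_gas = (P₁V₁ − P₂V₂)/(γ−1).
W_by = (125000×0.0148 − 639900×0.00461) / (0.4) = -2750 J.
Q = 0 ⇒ ΔU = −W_by = 2750 J.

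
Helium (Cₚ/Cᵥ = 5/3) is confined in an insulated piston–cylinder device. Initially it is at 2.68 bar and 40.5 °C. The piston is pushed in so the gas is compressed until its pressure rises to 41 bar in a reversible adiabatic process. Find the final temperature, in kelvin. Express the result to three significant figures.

T₂ ≈ 934 K

Along an adiabat T P^((1−γ)/γ) is constant, so T₂ = T₁ (P₂/P₁)^((γ−1)/γ).
T₁ = 40.5 °C = 313.6 K.
T₂ = 313.6 × (41/2.68)^(2/5) = 933.9 K.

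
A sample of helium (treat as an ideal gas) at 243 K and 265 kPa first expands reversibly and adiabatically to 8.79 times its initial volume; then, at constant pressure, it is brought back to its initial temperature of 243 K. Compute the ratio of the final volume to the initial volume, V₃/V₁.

For a monatomic ideal gas γ = 5/3.
Adiabatic step: V₂/V₁ = 8.79; T₂ = T₁·(1/8.79)^(2/3) = 57.05 K.
Isobaric step: V₃/V₂ = T₃/T₂ = 243/57.05.
V₃/V₁ = (V₂/V₁)(V₃/V₂) = 8.79 × (243/57.05) = 37.44.

V₃/V₁ ≈ 37.4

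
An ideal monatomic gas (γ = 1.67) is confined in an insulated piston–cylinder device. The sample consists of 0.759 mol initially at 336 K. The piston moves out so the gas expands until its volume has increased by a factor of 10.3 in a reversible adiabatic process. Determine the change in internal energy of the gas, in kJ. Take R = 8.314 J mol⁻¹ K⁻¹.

ΔU ≈ -2.50 kJ

For a reversible adiabat TV^(γ−1) is constant, so T₂ = T₁ (V₁/V₂)^(γ−1).
T₂ = 336 × (1/10.3)^(0.67) = 70.43 K.
Q = 0, so ΔU = W_on_gas = nCᵥΔT with Cᵥ = R/(γ−1) = 12.41 J/(mol·K).
ΔU = 0.759 × 12.41 × (70.43 − 336) = -2501 J.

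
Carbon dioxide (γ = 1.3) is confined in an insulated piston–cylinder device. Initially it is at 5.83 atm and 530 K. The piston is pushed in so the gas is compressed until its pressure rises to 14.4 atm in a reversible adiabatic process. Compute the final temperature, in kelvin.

Adiabatic: T₂/T₁ = (P₂/P₁)^((γ−1)/γ).
T₂ = 530 × (14.4/5.83)^(0.231) = 653 K.

T₂ ≈ 653 K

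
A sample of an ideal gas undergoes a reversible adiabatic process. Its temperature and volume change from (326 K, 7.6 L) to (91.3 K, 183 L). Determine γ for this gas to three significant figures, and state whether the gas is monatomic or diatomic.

γ ≈ 1.40; diatomic

TV^(γ−1) = const ⇒ γ − 1 = ln(T₂/T₁) / ln(V₁/V₂).
γ = 1 + ln(91.3/326) / ln(7.6/183) = 1.4.
γ ≈ 1.40 is close to 7/5, so the gas is diatomic.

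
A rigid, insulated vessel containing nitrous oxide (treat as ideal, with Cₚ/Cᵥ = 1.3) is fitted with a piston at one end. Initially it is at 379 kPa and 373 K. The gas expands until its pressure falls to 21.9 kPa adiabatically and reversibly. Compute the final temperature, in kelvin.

Along an adiabat T P^((1−γ)/γ) is constant, so T₂ = T₁ (P₂/P₁)^((γ−1)/γ).
T₂ = 373 × (21.9/379)^(0.231) = 193.2 K.

T₂ ≈ 193 K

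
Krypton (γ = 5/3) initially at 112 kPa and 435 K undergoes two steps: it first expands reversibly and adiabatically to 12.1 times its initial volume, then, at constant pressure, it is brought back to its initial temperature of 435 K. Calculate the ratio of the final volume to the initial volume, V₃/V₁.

Adiabatic step: V₂/V₁ = 12.1; T₂ = T₁·(1/12.1)^(2/3) = 82.53 K.
Isobaric step: V₃/V₂ = T₃/T₂ = 435/82.53.
V₃/V₁ = (V₂/V₁)(V₃/V₂) = 12.1 × (435/82.53) = 63.77.

V₃/V₁ ≈ 63.8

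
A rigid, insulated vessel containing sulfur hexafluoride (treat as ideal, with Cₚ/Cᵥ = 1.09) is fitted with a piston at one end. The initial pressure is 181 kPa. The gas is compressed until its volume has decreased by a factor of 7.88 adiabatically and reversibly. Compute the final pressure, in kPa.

Since PV^γ is constant along a reversible adiabat, P₂ = P₁ (V₁/V₂)^γ.
P₂ = 181 × 7.88^(1.09) = 1717 kPa.

P₂ ≈ 1720 kPa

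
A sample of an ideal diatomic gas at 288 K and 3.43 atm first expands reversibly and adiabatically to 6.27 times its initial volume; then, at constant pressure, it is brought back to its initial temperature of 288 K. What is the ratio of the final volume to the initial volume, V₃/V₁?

V₃/V₁ ≈ 13.1

For a diatomic ideal gas γ = 7/5.
Adiabatic step: V₂/V₁ = 6.27; T₂ = T₁·(1/6.27)^(2/5) = 138.2 K.
Isobaric step: V₃/V₂ = T₃/T₂ = 288/138.2.
V₃/V₁ = (V₂/V₁)(V₃/V₂) = 6.27 × (288/138.2) = 13.07.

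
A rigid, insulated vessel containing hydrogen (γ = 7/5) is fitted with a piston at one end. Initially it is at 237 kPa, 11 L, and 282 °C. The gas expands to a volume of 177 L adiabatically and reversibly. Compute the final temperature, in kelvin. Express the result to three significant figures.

T₂ ≈ 183 K

Adiabatic: T₁V₁^(γ−1) = T₂V₂^(γ−1) ⇒ T₂ = T₁ (V₁/V₂)^(γ−1).
T₁ = 282 °C = 555.1 K.
T₂ = 555.1 × (11/177)^(2/5) = 182.7 K.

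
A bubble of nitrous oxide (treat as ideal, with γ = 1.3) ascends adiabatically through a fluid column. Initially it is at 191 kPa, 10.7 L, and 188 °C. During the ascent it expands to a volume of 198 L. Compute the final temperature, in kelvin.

T₂ ≈ 192 K

For a reversible adiabat TV^(γ−1) is constant, so T₂ = T₁ (V₁/V₂)^(γ−1).
T₁ = 188 °C = 461.1 K.
T₂ = 461.1 × (10.7/198)^(0.3) = 192.2 K.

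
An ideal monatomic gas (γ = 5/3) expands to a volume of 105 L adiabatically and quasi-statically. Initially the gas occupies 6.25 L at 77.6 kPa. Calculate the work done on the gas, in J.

P₂ = P₁(V₁/V₂)^γ = 77.6×(6.25/105)^(5/3) = 0.7042 kPa.
For a reversible adiabat, W_by_gas = (P₁V₁ − P₂V₂)/(γ−1).
W_by = (77600×0.00625 − 704.2×0.105) / (2/3) = 616.6 J.
W_on_gas = −W_by = -616.6 J.

W ≈ -617 J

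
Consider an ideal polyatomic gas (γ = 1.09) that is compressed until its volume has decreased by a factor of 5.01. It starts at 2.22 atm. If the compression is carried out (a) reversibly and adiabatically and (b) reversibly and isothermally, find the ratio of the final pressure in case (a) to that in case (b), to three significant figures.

Isothermal: P_b = P₁(V₁/V₂) = 2.22×5.01.
Adiabatic: P_a = P₁(V₁/V₂)^γ = 2.22×5.01^(1.09).
P_a/P_b = (V₁/V₂)^(γ−1) = 5.01^(0.09) = 1.156.

P_adiabatic / P_isothermal ≈ 1.16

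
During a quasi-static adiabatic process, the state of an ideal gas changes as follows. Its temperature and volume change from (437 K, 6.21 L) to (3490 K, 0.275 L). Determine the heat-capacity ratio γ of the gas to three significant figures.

TV^(γ−1) = const ⇒ γ − 1 = ln(T₂/T₁) / ln(V₁/V₂).
γ = 1 + ln(3490/437) / ln(6.21/0.275) = 1.667.

γ ≈ 1.67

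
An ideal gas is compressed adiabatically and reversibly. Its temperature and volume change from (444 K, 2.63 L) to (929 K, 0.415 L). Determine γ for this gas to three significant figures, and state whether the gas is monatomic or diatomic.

γ ≈ 1.40; diatomic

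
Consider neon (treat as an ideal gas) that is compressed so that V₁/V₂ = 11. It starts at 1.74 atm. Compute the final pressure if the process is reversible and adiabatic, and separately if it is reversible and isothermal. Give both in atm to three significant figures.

For a monatomic ideal gas γ = 5/3.
Isothermal: P₂ = P₁(V₁/V₂) = 1.74×11 = 19.14 atm.
Adiabatic: P₂ = P₁(V₁/V₂)^γ = 1.74×11^(5/3) = 94.67 atm.

adiabatic: 94.7 atm; isothermal: 19.1 atm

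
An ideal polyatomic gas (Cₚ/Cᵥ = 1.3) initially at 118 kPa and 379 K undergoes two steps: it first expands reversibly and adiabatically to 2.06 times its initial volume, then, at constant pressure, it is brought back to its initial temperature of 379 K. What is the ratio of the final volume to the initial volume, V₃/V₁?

Adiabatic step: V₂/V₁ = 2.06; T₂ = T₁·(1/2.06)^(0.3) = 305.1 K.
Isobaric step: V₃/V₂ = T₃/T₂ = 379/305.1.
V₃/V₁ = (V₂/V₁)(V₃/V₂) = 2.06 × (379/305.1) = 2.559.

V₃/V₁ ≈ 2.56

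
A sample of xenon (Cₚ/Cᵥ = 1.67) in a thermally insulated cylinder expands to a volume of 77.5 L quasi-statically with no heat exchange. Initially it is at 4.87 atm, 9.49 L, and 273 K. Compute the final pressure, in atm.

P₂ ≈ 0.146 atm

Adiabatic: P₁V₁^γ = P₂V₂^γ ⇒ P₂ = P₁ (V₁/V₂)^γ.
P₂ = 4.87 × (9.49/77.5)^(1.67) = 0.146 atm.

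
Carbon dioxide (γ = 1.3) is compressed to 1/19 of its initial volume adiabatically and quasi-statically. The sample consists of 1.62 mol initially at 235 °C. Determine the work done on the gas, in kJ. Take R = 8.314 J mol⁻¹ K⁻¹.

For a reversible adiabat TV^(γ−1) is constant, so T₂ = T₁ (V₁/V₂)^(γ−1).
T₁ = 235 °C = 508.1 K.
T₂ = 508.1 × 19^(0.3) = 1229 K.
Q = 0, so ΔU = W_on_gas = nCᵥΔT with Cᵥ = R/(γ−1) = 27.71 J/(mol·K).
ΔU = 1.62 × 27.71 × (1229 − 508.1) = 32370 J.

W ≈ 32.4 kJ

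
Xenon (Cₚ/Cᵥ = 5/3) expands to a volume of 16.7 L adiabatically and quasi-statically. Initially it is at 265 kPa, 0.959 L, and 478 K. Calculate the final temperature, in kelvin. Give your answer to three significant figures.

T₂ ≈ 71.1 K

For a reversible adiabat TV^(γ−1) is constant, so T₂ = T₁ (V₁/V₂)^(γ−1).
T₂ = 478 × (0.959/16.7)^(2/3) = 71.15 K.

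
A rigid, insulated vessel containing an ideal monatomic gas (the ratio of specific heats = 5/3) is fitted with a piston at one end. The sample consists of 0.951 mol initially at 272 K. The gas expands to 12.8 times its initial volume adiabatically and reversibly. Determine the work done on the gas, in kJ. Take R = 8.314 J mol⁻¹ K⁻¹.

W ≈ -2.64 kJ

Adiabatic: T₁V₁^(γ−1) = T₂V₂^(γ−1) ⇒ T₂ = T₁ (V₁/V₂)^(γ−1).
T₂ = 272 × (1/12.8)^(2/3) = 49.71 K.
Q = 0, so ΔU = W_on_gas = nCᵥΔT with Cᵥ = R/(γ−1) = 12.47 J/(mol·K).
ΔU = 0.951 × 12.47 × (49.71 − 272) = -2636 J.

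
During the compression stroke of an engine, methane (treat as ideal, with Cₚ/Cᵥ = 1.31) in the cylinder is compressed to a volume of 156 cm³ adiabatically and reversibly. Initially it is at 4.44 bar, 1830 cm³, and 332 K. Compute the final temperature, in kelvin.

T₂ ≈ 712 K

Adiabatic: T₁V₁^(γ−1) = T₂V₂^(γ−1) ⇒ T₂ = T₁ (V₁/V₂)^(γ−1).
T₂ = 332 × (1830/156)^(0.31) = 712.2 K.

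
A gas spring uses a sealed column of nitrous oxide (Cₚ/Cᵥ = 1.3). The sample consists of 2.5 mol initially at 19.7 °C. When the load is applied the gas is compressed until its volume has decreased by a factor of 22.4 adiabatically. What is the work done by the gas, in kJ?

W ≈ -31.3 kJ

Adiabatic: T₁V₁^(γ−1) = T₂V₂^(γ−1) ⇒ T₂ = T₁ (V₁/V₂)^(γ−1).
T₁ = 19.7 °C = 292.8 K.
T₂ = 292.8 × 22.4^(0.3) = 744.3 K.
Q = 0, so ΔU = W_on_gas = nCᵥΔT with Cᵥ = R/(γ−1) = 27.71 J/(mol·K).
ΔU = 2.5 × 27.71 × (744.3 − 292.8) = 31270 J.
Work done by the gas = −ΔU = -31270 J.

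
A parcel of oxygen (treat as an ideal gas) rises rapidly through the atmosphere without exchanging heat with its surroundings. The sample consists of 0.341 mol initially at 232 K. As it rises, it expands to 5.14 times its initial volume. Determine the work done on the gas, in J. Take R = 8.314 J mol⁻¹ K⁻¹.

W ≈ -790 J

For a reversible adiabat TV^(γ−1) is constant, so T₂ = T₁ (V₁/V₂)^(γ−1).
γ = 7/5 for a diatomic ideal gas, so γ−1 = 2/5.
T₂ = 232 × (1/5.14)^(2/5) = 120.5 K.
Q = 0, so ΔU = W_on_gas = nCᵥΔT with Cᵥ = R/(γ−1) = 20.79 J/(mol·K).
ΔU = 0.341 × 20.79 × (120.5 − 232) = -790 J.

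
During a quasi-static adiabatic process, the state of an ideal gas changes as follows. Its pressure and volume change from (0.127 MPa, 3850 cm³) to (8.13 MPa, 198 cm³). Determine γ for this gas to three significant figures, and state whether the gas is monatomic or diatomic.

γ ≈ 1.40; diatomic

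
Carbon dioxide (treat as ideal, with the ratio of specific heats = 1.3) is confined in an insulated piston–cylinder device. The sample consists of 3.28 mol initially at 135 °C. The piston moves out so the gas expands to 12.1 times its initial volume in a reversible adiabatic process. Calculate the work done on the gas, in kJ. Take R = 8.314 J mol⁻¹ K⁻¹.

W ≈ -19.5 kJ

For a reversible adiabat TV^(γ−1) is constant, so T₂ = T₁ (V₁/V₂)^(γ−1).
T₁ = 135 °C = 408.1 K.
T₂ = 408.1 × (1/12.1)^(0.3) = 193.2 K.
Q = 0, so ΔU = W_on_gas = nCᵥΔT with Cᵥ = R/(γ−1) = 27.71 J/(mol·K).
ΔU = 3.28 × 27.71 × (193.2 − 408.1) = -19540 J.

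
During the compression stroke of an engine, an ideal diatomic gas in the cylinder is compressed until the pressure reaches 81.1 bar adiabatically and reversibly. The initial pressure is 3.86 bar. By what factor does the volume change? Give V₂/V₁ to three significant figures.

From PV^γ = const, V₂/V₁ = (P₁/P₂)^(1/γ).
For a diatomic ideal gas γ = 7/5.
V₂/V₁ = (3.86/81.1)^(5/7) = 0.1136.

V₂/V₁ ≈ 0.114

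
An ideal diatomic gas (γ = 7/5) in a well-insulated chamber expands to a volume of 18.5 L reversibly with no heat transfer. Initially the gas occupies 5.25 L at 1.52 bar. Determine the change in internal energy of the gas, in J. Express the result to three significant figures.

P₂ = P₁(V₁/V₂)^γ = 1.52×(5.25/18.5)^(7/5) = 0.2606 bar.
For a reversible adiabat, W_by_gas = (P₁V₁ − P₂V₂)/(γ−1).
W_by = (152000×0.00525 − 26060×0.0185) / (2/5) = 789.6 J.
Q = 0 ⇒ ΔU = −W_by = -789.6 J.

ΔU ≈ -790 J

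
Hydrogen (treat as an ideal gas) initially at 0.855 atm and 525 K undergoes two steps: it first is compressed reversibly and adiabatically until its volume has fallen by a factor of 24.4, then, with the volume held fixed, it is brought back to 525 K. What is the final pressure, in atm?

P₃ ≈ 20.9 atm

For a diatomic ideal gas γ = 7/5.
Adiabatic step (PV^γ = const): P₂ = 0.855×24.4^(7/5) = 74.87 atm; T₂ = 525×24.4^(2/5) = 1884 K.
Isochoric: P₃ = P₂(T₃/T₂) = 74.87 × (525/1884) = 20.86 atm.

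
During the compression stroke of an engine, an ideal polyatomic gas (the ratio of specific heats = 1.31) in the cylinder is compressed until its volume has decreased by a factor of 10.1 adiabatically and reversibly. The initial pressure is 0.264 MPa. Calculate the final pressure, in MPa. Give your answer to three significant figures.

Since PV^γ is constant along a reversible adiabat, P₂ = P₁ (V₁/V₂)^γ.
P₂ = 0.264 × 10.1^(1.31) = 5.461 MPa.

P₂ ≈ 5.46 MPa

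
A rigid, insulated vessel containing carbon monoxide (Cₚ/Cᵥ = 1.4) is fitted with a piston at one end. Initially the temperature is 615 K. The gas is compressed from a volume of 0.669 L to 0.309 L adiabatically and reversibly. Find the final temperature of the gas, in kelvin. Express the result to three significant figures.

T₂ ≈ 838 K

Adiabatic: T₁V₁^(γ−1) = T₂V₂^(γ−1) ⇒ T₂ = T₁ (V₁/V₂)^(γ−1).
T₂ = 615 × (0.669/0.309)^(0.4) = 837.6 K.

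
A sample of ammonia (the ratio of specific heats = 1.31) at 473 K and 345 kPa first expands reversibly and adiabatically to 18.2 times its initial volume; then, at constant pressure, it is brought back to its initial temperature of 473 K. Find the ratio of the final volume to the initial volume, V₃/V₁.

V₃/V₁ ≈ 44.7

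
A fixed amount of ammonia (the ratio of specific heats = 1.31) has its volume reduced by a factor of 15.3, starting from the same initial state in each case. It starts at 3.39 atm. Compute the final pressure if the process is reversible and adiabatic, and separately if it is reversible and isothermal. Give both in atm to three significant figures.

Isothermal: P₂ = P₁(V₁/V₂) = 3.39×15.3 = 51.87 atm.
Adiabatic: P₂ = P₁(V₁/V₂)^γ = 3.39×15.3^(1.31) = 120.8 atm.

adiabatic: 121 atm; isothermal: 51.9 atm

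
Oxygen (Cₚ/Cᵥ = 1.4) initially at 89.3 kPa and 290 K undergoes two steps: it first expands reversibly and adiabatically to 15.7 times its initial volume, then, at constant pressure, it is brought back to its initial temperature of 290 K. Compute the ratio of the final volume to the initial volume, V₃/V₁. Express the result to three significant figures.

V₃/V₁ ≈ 47.2

Adiabatic step: V₂/V₁ = 15.7; T₂ = T₁·(1/15.7)^(0.4) = 96.39 K.
Isobaric step: V₃/V₂ = T₃/T₂ = 290/96.39.
V₃/V₁ = (V₂/V₁)(V₃/V₂) = 15.7 × (290/96.39) = 47.23.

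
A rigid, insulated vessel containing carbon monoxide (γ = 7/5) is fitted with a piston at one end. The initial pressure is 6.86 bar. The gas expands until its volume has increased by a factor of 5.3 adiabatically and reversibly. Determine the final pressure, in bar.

Adiabatic: P₁V₁^γ = P₂V₂^γ ⇒ P₂ = P₁ (V₁/V₂)^γ.
P₂ = 6.86 × (1/5.3)^(7/5) = 0.6643 bar.

P₂ ≈ 0.664 bar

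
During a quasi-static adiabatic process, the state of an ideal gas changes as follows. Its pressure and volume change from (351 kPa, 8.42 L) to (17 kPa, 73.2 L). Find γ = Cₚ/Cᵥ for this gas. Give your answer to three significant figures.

PV^γ = const ⇒ γ = ln(P₂/P₁) / ln(V₁/V₂).
γ = ln(17/351) / ln(8.42/73.2) = 1.4.

γ ≈ 1.40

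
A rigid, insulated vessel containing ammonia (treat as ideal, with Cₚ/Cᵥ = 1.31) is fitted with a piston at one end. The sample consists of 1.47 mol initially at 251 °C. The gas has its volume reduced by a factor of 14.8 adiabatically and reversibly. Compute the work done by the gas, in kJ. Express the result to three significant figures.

W ≈ -27.0 kJ

Adiabatic: T₁V₁^(γ−1) = T₂V₂^(γ−1) ⇒ T₂ = T₁ (V₁/V₂)^(γ−1).
T₁ = 251 °C = 524.1 K.
T₂ = 524.1 × 14.8^(0.31) = 1208 K.
Q = 0, so ΔU = W_on_gas = nCᵥΔT with Cᵥ = R/(γ−1) = 26.82 J/(mol·K).
ΔU = 1.47 × 26.82 × (1208 − 524.1) = 26980 J.
Work done by the gas = −ΔU = -26980 J.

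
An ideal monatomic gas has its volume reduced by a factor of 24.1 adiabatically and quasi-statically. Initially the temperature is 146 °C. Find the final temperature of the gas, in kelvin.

For a reversible adiabat TV^(γ−1) is constant, so T₂ = T₁ (V₁/V₂)^(γ−1).
For a monatomic ideal gas γ = 5/3, so γ−1 = 2/3.
T₁ = 146 °C = 419.1 K.
T₂ = 419.1 × 24.1^(2/3) = 3497 K.

T₂ ≈ 3500 K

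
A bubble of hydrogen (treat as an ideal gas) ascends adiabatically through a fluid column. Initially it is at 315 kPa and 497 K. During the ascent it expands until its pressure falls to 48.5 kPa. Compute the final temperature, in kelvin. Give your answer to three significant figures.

Along an adiabat T P^((1−γ)/γ) is constant, so T₂ = T₁ (P₂/P₁)^((γ−1)/γ).
For a diatomic ideal gas γ = 7/5, so (γ−1)/γ = 2/7.
T₂ = 497 × (48.5/315)^(2/7) = 291.2 K.

T₂ ≈ 291 K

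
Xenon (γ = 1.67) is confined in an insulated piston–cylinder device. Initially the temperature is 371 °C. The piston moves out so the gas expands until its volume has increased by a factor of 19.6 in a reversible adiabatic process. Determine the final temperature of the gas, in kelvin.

T₂ ≈ 87.7 K

Adiabatic: T₁V₁^(γ−1) = T₂V₂^(γ−1) ⇒ T₂ = T₁ (V₁/V₂)^(γ−1).
T₁ = 371 °C = 644.1 K.
T₂ = 644.1 × (1/19.6)^(0.67) = 87.74 K.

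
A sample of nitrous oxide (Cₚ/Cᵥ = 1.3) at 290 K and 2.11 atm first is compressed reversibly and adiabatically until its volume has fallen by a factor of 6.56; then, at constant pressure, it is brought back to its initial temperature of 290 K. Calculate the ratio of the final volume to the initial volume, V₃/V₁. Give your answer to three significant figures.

V₃/V₁ ≈ 0.0867

Adiabatic step: V₂/V₁ = 0.1524; T₂ = T₁·6.56^(0.3) = 509.9 K.
Isobaric step: V₃/V₂ = T₃/T₂ = 290/509.9.
V₃/V₁ = (V₂/V₁)(V₃/V₂) = 0.1524 × (290/509.9) = 0.0867.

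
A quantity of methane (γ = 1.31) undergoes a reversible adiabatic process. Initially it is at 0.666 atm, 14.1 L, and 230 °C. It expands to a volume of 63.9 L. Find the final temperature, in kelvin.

For a reversible adiabat TV^(γ−1) is constant, so T₂ = T₁ (V₁/V₂)^(γ−1).
T₁ = 230 °C = 503.1 K.
T₂ = 503.1 × (14.1/63.9)^(0.31) = 315 K.

T₂ ≈ 315 K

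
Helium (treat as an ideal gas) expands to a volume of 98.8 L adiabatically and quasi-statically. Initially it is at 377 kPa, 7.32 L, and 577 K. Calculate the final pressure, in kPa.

Adiabatic: P₁V₁^γ = P₂V₂^γ ⇒ P₂ = P₁ (V₁/V₂)^γ.
γ = 5/3 for a monatomic ideal gas.
P₂ = 377 × (7.32/98.8)^(5/3) = 4.927 kPa.

P₂ ≈ 4.93 kPa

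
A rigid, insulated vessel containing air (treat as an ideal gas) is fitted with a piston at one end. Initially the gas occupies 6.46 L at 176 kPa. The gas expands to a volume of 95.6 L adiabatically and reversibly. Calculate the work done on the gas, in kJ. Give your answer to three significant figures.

γ = 7/5 for a diatomic ideal gas.
P₂ = P₁(V₁/V₂)^γ = 176×(6.46/95.6)^(7/5) = 4.048 kPa.
For a reversible adiabat, W_by_gas = (P₁V₁ − P₂V₂)/(γ−1).
W_by = (176000×0.00646 − 4048×0.0956) / (2/5) = 1875 J.
W_on_gas = −W_by = -1875 J.

W ≈ -1.88 kJ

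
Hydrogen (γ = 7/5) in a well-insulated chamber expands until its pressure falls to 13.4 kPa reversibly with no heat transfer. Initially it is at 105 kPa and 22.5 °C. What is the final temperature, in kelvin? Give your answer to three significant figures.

Adiabatic: T₂/T₁ = (P₂/P₁)^((γ−1)/γ).
T₁ = 22.5 °C = 295.6 K.
T₂ = 295.6 × (13.4/105)^(2/7) = 164.2 K.

T₂ ≈ 164 K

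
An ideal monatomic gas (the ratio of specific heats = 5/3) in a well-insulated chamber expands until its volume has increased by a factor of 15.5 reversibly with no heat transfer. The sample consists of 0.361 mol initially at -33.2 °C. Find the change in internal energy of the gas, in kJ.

ΔU ≈ -0.906 kJ

For a reversible adiabat TV^(γ−1) is constant, so T₂ = T₁ (V₁/V₂)^(γ−1).
T₁ = -33.2 °C = 239.9 K.
T₂ = 239.9 × (1/15.5)^(2/3) = 38.6 K.
Q = 0, so ΔU = W_on_gas = nCᵥΔT with Cᵥ = R/(γ−1) = 12.47 J/(mol·K).
ΔU = 0.361 × 12.47 × (38.6 − 239.9) = -906.5 J.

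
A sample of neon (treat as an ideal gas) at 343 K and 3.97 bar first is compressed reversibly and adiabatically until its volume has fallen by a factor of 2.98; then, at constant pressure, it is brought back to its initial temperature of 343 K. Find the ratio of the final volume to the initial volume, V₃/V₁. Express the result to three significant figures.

For a monatomic ideal gas γ = 5/3.
Adiabatic step: V₂/V₁ = 0.3356; T₂ = T₁·2.98^(2/3) = 710.3 K.
Isobaric step: V₃/V₂ = T₃/T₂ = 343/710.3.
V₃/V₁ = (V₂/V₁)(V₃/V₂) = 0.3356 × (343/710.3) = 0.162.

V₃/V₁ ≈ 0.162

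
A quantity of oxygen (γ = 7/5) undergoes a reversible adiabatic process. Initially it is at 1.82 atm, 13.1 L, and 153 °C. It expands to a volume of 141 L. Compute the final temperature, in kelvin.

T₂ ≈ 165 K

For a reversible adiabat TV^(γ−1) is constant, so T₂ = T₁ (V₁/V₂)^(γ−1).
T₁ = 153 °C = 426.1 K.
T₂ = 426.1 × (13.1/141)^(2/5) = 164.7 K.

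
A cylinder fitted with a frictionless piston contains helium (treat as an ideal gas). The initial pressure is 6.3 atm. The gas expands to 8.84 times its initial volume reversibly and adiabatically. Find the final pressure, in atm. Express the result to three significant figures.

P₂ ≈ 0.167 atm

Since PV^γ is constant along a reversible adiabat, P₂ = P₁ (V₁/V₂)^γ.
For a monatomic ideal gas γ = 5/3.
P₂ = 6.3 × (1/8.84)^(5/3) = 0.1667 atm.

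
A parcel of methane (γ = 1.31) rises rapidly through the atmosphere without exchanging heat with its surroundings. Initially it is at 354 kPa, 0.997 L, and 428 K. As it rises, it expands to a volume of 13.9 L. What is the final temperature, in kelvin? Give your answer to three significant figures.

T₂ ≈ 189 K

Adiabatic: T₁V₁^(γ−1) = T₂V₂^(γ−1) ⇒ T₂ = T₁ (V₁/V₂)^(γ−1).
T₂ = 428 × (0.997/13.9)^(0.31) = 189.1 K.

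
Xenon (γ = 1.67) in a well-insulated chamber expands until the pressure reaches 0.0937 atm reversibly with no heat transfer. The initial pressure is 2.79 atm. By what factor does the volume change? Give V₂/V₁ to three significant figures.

From PV^γ = const, V₂/V₁ = (P₁/P₂)^(1/γ).
V₂/V₁ = (2.79/0.0937)^(0.599) = 7.631.

V₂/V₁ ≈ 7.63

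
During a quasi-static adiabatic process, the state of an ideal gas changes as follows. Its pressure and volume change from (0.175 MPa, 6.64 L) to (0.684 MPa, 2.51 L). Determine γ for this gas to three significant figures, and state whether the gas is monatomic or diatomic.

PV^γ = const ⇒ γ = ln(P₂/P₁) / ln(V₁/V₂).
γ = ln(0.684/0.175) / ln(6.64/2.51) = 1.401.
γ ≈ 1.40 is close to 7/5, so the gas is diatomic.

γ ≈ 1.40; diatomic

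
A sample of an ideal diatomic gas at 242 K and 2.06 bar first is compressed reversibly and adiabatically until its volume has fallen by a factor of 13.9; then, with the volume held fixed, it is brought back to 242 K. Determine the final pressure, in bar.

P₃ ≈ 28.6 bar

For a diatomic ideal gas γ = 7/5.
Adiabatic step (PV^γ = const): P₂ = 2.06×13.9^(7/5) = 82.05 bar; T₂ = 242×13.9^(2/5) = 693.5 K.
Isochoric: P₃ = P₂(T₃/T₂) = 82.05 × (242/693.5) = 28.63 bar.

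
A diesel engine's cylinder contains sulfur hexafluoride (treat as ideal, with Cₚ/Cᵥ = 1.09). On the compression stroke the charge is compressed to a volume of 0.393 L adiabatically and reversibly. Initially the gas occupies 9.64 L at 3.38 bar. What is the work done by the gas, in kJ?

W ≈ -12.1 kJ

P₂ = P₁(V₁/V₂)^γ = 3.38×(9.64/0.393)^(1.09) = 110.6 bar.
For a reversible adiabat, W_by_gas = (P₁V₁ − P₂V₂)/(γ−1).
W_by = (338000×0.00964 − 1.106×10^7×0.000393) / (0.09) = -12080 J.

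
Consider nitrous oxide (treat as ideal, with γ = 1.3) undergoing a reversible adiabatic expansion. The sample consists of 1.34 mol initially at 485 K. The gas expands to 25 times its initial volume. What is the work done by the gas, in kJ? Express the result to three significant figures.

W ≈ 11.2 kJ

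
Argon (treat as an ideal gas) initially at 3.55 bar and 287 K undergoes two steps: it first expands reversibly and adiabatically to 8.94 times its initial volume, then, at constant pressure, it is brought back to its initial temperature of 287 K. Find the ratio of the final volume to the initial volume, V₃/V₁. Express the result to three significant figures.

V₃/V₁ ≈ 38.5

For a monatomic ideal gas γ = 5/3.
Adiabatic step: V₂/V₁ = 8.94; T₂ = T₁·(1/8.94)^(2/3) = 66.63 K.
Isobaric step: V₃/V₂ = T₃/T₂ = 287/66.63.
V₃/V₁ = (V₂/V₁)(V₃/V₂) = 8.94 × (287/66.63) = 38.51.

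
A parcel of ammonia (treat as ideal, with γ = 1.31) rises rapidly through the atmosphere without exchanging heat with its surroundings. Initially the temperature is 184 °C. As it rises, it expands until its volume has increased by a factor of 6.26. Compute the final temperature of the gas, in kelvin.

For a reversible adiabat TV^(γ−1) is constant, so T₂ = T₁ (V₁/V₂)^(γ−1).
T₁ = 184 °C = 457.1 K.
T₂ = 457.1 × (1/6.26)^(0.31) = 258.9 K.

T₂ ≈ 259 K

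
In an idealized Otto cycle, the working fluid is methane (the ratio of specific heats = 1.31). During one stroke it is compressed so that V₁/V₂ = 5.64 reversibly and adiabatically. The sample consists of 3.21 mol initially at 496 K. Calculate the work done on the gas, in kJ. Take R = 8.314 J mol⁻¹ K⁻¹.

W ≈ 30.3 kJ

Adiabatic: T₁V₁^(γ−1) = T₂V₂^(γ−1) ⇒ T₂ = T₁ (V₁/V₂)^(γ−1).
T₂ = 496 × 5.64^(0.31) = 848 K.
Q = 0, so ΔU = W_on_gas = nCᵥΔT with Cᵥ = R/(γ−1) = 26.82 J/(mol·K).
ΔU = 3.21 × 26.82 × (848 − 496) = 30300 J.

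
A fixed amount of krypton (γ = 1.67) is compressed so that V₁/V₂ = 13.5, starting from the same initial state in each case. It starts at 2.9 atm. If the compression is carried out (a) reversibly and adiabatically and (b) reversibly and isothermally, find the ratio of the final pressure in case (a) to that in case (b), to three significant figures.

Isothermal: P_b = P₁(V₁/V₂) = 2.9×13.5.
Adiabatic: P_a = P₁(V₁/V₂)^γ = 2.9×13.5^(1.67).
P_a/P_b = (V₁/V₂)^(γ−1) = 13.5^(0.67) = 5.719.

P_adiabatic / P_isothermal ≈ 5.72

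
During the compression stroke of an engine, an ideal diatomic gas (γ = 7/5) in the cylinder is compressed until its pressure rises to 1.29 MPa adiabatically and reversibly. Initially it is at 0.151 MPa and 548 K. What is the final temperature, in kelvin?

T₂ ≈ 1010 K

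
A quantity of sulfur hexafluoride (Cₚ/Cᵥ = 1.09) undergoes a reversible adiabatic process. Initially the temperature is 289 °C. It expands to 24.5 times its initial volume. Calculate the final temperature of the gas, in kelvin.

T₂ ≈ 422 K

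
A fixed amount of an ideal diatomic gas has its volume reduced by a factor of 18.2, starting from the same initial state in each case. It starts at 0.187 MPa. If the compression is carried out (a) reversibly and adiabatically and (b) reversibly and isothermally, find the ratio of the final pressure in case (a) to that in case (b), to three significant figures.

For a diatomic ideal gas γ = 7/5.
Isothermal: P_b = P₁(V₁/V₂) = 0.187×18.2.
Adiabatic: P_a = P₁(V₁/V₂)^γ = 0.187×18.2^(7/5).
P_a/P_b = (V₁/V₂)^(γ−1) = 18.2^(2/5) = 3.192.

P_adiabatic / P_isothermal ≈ 3.19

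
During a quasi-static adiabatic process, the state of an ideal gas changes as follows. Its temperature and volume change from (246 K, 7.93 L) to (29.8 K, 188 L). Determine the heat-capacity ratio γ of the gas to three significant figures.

TV^(γ−1) = const ⇒ γ − 1 = ln(T₂/T₁) / ln(V₁/V₂).
γ = 1 + ln(29.8/246) / ln(7.93/188) = 1.667.

γ ≈ 1.67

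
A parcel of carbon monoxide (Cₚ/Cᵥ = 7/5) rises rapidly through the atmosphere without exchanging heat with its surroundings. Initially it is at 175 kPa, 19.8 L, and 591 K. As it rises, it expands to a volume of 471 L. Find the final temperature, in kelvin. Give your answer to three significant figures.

T₂ ≈ 166 K

For a reversible adiabat TV^(γ−1) is constant, so T₂ = T₁ (V₁/V₂)^(γ−1).
T₂ = 591 × (19.8/471)^(2/5) = 166.4 K.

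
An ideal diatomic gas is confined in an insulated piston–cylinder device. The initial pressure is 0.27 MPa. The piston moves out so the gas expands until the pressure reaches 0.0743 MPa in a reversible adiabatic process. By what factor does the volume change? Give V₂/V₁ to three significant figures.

From PV^γ = const, V₂/V₁ = (P₁/P₂)^(1/γ).
For a diatomic ideal gas γ = 7/5.
V₂/V₁ = (0.27/0.0743)^(5/7) = 2.513.

V₂/V₁ ≈ 2.51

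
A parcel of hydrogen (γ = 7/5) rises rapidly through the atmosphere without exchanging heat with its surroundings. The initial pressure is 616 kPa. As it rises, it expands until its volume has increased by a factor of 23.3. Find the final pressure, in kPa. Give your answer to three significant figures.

P₂ ≈ 7.50 kPa

Adiabatic: P₁V₁^γ = P₂V₂^γ ⇒ P₂ = P₁ (V₁/V₂)^γ.
P₂ = 616 × (1/23.3)^(7/5) = 7.504 kPa.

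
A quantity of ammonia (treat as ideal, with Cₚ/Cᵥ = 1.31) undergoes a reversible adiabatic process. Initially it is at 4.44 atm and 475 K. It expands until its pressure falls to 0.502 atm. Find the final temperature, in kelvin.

T₂ ≈ 284 K

Adiabatic: T₂/T₁ = (P₂/P₁)^((γ−1)/γ).
T₂ = 475 × (0.502/4.44)^(0.237) = 283.6 K.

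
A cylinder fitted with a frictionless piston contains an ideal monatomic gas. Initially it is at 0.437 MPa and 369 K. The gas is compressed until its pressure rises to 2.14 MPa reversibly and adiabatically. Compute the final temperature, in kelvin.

T₂ ≈ 697 K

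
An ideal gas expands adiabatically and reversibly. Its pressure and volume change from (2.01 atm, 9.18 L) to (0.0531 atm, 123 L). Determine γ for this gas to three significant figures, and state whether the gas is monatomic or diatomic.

γ ≈ 1.40; diatomic

PV^γ = const ⇒ γ = ln(P₂/P₁) / ln(V₁/V₂).
γ = ln(0.0531/2.01) / ln(9.18/123) = 1.4.
γ ≈ 1.40 is close to 7/5, so the gas is diatomic.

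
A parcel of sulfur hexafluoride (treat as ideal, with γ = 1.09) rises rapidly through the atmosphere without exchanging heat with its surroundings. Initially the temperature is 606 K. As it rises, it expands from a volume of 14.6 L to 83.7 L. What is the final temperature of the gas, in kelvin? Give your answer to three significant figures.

T₂ ≈ 518 K

For a reversible adiabat TV^(γ−1) is constant, so T₂ = T₁ (V₁/V₂)^(γ−1).
T₂ = 606 × (14.6/83.7)^(0.09) = 517.9 K.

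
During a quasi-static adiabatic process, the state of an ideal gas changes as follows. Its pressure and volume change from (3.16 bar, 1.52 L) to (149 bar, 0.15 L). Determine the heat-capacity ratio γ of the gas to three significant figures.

γ ≈ 1.66

PV^γ = const ⇒ γ = ln(P₂/P₁) / ln(V₁/V₂).
γ = ln(149/3.16) / ln(1.52/0.15) = 1.664.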